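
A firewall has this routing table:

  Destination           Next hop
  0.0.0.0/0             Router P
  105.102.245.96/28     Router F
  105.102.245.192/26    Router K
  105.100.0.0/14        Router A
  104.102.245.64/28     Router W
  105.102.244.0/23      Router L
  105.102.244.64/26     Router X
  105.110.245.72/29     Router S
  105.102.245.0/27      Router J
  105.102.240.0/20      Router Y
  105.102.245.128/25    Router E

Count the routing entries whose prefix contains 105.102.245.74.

Prefixes containing 105.102.245.74:
  0.0.0.0/0 (default, matches everything)
  105.100.0.0/14 (105.100.0.0 - 105.103.255.255)
  105.102.240.0/20 (105.102.240.0 - 105.102.255.255)
  105.102.244.0/23 (105.102.244.0 - 105.102.245.255)
Total matching entries: 4.

4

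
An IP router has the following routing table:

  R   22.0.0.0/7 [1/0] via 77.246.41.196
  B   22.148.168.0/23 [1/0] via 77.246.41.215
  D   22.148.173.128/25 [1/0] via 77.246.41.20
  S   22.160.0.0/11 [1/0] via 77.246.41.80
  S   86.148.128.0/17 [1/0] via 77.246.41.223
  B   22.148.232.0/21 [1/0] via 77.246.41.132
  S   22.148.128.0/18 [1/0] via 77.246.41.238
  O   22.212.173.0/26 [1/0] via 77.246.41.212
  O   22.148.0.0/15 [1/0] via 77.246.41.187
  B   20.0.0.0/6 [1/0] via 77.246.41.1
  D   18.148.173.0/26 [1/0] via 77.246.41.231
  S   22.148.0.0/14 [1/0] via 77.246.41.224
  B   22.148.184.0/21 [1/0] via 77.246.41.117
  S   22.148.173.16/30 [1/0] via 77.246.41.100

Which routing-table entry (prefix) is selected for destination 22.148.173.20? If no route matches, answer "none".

22.148.128.0/18

Entries matching 22.148.173.20:
  20.0.0.0/6 (20.0.0.0 - 23.255.255.255)
  22.0.0.0/7 (22.0.0.0 - 23.255.255.255)
  22.148.0.0/14 (22.148.0.0 - 22.151.255.255)
  22.148.0.0/15 (22.148.0.0 - 22.149.255.255)
  22.148.128.0/18 (22.148.128.0 - 22.148.191.255)
Most specific is 22.148.128.0/18.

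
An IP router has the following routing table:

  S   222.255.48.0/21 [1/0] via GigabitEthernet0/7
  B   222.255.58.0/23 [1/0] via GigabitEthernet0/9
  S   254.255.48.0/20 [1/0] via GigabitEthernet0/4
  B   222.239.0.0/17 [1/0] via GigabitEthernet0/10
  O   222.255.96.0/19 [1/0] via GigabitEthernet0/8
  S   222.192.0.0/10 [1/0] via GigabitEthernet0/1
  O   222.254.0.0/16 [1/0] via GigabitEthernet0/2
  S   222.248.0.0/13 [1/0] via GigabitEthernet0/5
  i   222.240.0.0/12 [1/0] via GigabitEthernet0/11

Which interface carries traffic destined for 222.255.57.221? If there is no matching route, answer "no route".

Routes whose prefix contains 222.255.57.221:
  222.192.0.0/10 (222.192.0.0 - 222.255.255.255) -> GigabitEthernet0/1
  222.240.0.0/12 (222.240.0.0 - 222.255.255.255) -> GigabitEthernet0/11
  222.248.0.0/13 (222.248.0.0 - 222.255.255.255) -> GigabitEthernet0/5
More-specific entries that do NOT match:
  222.255.58.0/23 (222.255.58.0 - 222.255.59.255) does not contain 222.255.57.221
  222.255.48.0/21 (222.255.48.0 - 222.255.55.255) does not contain 222.255.57.221
  254.255.48.0/20 (254.255.48.0 - 254.255.63.255) does not contain 222.255.57.221
  222.255.96.0/19 (222.255.96.0 - 222.255.127.255) does not contain 222.255.57.221
  222.239.0.0/17 (222.239.0.0 - 222.239.127.255) does not contain 222.255.57.221
  222.254.0.0/16 (222.254.0.0 - 222.254.255.255) does not contain 222.255.57.221
Longest matching prefix is /13 -> interface GigabitEthernet0/5.

GigabitEthernet0/5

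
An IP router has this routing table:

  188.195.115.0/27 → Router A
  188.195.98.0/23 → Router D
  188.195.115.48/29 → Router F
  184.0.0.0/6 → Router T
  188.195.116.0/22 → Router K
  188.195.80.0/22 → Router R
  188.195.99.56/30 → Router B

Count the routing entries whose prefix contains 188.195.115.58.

No listed prefix contains 188.195.115.58.
Total matching entries: 0.

0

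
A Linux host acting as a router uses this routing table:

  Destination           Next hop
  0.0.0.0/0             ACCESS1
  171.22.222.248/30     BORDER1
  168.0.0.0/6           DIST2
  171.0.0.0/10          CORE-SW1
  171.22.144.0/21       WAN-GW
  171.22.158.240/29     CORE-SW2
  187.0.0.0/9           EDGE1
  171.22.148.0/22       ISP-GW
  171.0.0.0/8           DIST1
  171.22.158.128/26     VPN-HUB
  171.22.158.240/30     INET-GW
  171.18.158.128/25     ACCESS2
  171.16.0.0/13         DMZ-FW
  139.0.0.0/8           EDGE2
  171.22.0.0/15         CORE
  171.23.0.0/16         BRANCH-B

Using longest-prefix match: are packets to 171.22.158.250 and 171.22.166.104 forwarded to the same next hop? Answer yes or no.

171.22.158.250: longest match 171.22.0.0/15 -> CORE
171.22.166.104: longest match 171.22.0.0/15 -> CORE

yes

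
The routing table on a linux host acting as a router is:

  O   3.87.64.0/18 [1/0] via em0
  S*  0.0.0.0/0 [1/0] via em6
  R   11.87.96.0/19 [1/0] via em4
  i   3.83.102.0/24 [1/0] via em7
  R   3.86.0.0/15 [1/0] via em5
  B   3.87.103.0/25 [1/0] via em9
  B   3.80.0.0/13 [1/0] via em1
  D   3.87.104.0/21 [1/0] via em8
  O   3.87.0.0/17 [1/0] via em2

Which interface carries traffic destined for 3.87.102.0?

em0

Routes whose prefix contains 3.87.102.0:
  0.0.0.0/0 (default, matches everything) -> em6
  3.80.0.0/13 (3.80.0.0 - 3.87.255.255) -> em1
  3.86.0.0/15 (3.86.0.0 - 3.87.255.255) -> em5
  3.87.0.0/17 (3.87.0.0 - 3.87.127.255) -> em2
  3.87.64.0/18 (3.87.64.0 - 3.87.127.255) -> em0
More-specific entries that do NOT match:
  3.87.103.0/25 (3.87.103.0 - 3.87.103.127) does not contain 3.87.102.0
  3.83.102.0/24 (3.83.102.0 - 3.83.102.255) does not contain 3.87.102.0
  3.87.104.0/21 (3.87.104.0 - 3.87.111.255) does not contain 3.87.102.0
  11.87.96.0/19 (11.87.96.0 - 11.87.127.255) does not contain 3.87.102.0
Longest matching prefix is /18 -> interface em0.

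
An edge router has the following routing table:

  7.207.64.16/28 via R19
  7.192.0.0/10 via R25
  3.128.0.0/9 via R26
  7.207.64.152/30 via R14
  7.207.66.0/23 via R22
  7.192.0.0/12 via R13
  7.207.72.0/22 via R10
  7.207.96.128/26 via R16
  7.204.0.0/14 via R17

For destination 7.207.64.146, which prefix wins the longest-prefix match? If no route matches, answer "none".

Entries matching 7.207.64.146:
  7.192.0.0/10 (7.192.0.0 - 7.255.255.255)
  7.192.0.0/12 (7.192.0.0 - 7.207.255.255)
  7.204.0.0/14 (7.204.0.0 - 7.207.255.255)
Most specific is 7.204.0.0/14.

7.204.0.0/14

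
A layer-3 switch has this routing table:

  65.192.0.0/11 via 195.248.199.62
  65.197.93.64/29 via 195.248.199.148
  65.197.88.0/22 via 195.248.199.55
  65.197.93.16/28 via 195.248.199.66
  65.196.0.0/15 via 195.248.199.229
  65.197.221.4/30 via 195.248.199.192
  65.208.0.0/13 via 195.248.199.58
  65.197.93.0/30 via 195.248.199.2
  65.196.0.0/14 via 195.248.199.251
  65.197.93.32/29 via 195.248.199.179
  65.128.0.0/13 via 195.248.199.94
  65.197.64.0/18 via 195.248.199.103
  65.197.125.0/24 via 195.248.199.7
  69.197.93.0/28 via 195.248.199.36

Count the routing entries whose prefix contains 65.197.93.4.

4

Prefixes containing 65.197.93.4:
  65.192.0.0/11 (65.192.0.0 - 65.223.255.255)
  65.196.0.0/14 (65.196.0.0 - 65.199.255.255)
  65.196.0.0/15 (65.196.0.0 - 65.197.255.255)
  65.197.64.0/18 (65.197.64.0 - 65.197.127.255)
Total matching entries: 4.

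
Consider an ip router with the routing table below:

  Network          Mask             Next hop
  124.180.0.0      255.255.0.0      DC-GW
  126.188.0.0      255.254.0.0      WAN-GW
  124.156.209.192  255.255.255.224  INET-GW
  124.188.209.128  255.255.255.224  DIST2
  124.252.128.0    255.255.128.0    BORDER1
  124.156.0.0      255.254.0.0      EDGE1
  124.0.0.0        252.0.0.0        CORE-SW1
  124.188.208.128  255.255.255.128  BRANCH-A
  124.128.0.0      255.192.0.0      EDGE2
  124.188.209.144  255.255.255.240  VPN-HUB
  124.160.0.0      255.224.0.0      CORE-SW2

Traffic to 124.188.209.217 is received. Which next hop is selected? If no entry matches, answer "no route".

CORE-SW2

Routes whose prefix contains 124.188.209.217:
  124.0.0.0/6 (124.0.0.0 - 127.255.255.255) -> CORE-SW1
  124.128.0.0/10 (124.128.0.0 - 124.191.255.255) -> EDGE2
  124.160.0.0/11 (124.160.0.0 - 124.191.255.255) -> CORE-SW2
More-specific entries that do NOT match:
  124.188.209.144/28 (124.188.209.144 - 124.188.209.159) does not contain 124.188.209.217
  124.156.209.192/27 (124.156.209.192 - 124.156.209.223) does not contain 124.188.209.217
  124.188.209.128/27 (124.188.209.128 - 124.188.209.159) does not contain 124.188.209.217
  124.188.208.128/25 (124.188.208.128 - 124.188.208.255) does not contain 124.188.209.217
  124.252.128.0/17 (124.252.128.0 - 124.252.255.255) does not contain 124.188.209.217
  124.180.0.0/16 (124.180.0.0 - 124.180.255.255) does not contain 124.188.209.217
  126.188.0.0/15 (126.188.0.0 - 126.189.255.255) does not contain 124.188.209.217
  124.156.0.0/15 (124.156.0.0 - 124.157.255.255) does not contain 124.188.209.217
Longest matching prefix is /11 -> next hop CORE-SW2.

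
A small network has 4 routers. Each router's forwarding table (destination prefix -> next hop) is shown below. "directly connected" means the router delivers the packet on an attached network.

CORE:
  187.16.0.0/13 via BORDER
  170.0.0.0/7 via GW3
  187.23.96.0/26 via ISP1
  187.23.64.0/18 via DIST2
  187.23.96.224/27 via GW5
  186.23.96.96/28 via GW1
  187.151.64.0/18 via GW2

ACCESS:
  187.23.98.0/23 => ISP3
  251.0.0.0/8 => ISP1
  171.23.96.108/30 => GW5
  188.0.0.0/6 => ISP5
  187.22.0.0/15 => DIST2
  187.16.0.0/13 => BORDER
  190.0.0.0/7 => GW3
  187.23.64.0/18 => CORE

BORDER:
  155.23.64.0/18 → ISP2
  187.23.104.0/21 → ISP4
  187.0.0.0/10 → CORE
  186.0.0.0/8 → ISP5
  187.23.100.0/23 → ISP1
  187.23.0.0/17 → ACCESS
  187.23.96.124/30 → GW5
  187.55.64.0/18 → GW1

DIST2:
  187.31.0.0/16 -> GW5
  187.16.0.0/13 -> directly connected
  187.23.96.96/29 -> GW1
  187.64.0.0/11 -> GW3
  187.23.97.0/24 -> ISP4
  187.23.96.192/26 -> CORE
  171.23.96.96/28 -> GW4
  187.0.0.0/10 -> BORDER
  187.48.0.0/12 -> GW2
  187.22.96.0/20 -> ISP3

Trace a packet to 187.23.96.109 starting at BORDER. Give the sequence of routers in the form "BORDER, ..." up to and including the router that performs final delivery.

BORDER, ACCESS, CORE, DIST2

At BORDER: longest match for 187.23.96.109 is 187.23.0.0/17 -> ACCESS
At ACCESS: longest match for 187.23.96.109 is 187.23.64.0/18 -> CORE
At CORE: longest match for 187.23.96.109 is 187.23.64.0/18 -> DIST2
At DIST2: longest match for 187.23.96.109 is 187.16.0.0/13 -> directly connected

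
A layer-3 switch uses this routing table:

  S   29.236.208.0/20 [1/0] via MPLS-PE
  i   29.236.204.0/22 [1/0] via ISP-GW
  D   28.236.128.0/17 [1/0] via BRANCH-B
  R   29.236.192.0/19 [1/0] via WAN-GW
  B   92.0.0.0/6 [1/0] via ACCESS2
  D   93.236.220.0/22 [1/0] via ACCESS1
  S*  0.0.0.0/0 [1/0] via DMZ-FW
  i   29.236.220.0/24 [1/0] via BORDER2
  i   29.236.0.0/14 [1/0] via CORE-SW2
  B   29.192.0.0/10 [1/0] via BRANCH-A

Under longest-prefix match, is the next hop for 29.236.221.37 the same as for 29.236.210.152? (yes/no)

yes

29.236.221.37: longest match 29.236.208.0/20 -> MPLS-PE
29.236.210.152: longest match 29.236.208.0/20 -> MPLS-PE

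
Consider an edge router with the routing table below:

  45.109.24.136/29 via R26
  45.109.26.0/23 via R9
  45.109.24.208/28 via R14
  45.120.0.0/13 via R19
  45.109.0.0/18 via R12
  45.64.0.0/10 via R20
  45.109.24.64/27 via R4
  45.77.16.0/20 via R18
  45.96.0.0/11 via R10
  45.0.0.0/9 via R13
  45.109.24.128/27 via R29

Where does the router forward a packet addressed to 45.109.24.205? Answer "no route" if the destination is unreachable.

R12

Routes whose prefix contains 45.109.24.205:
  45.0.0.0/9 (45.0.0.0 - 45.127.255.255) -> R13
  45.64.0.0/10 (45.64.0.0 - 45.127.255.255) -> R20
  45.96.0.0/11 (45.96.0.0 - 45.127.255.255) -> R10
  45.109.0.0/18 (45.109.0.0 - 45.109.63.255) -> R12
More-specific entries that do NOT match:
  45.109.24.136/29 (45.109.24.136 - 45.109.24.143) does not contain 45.109.24.205
  45.109.24.208/28 (45.109.24.208 - 45.109.24.223) does not contain 45.109.24.205
  45.109.24.64/27 (45.109.24.64 - 45.109.24.95) does not contain 45.109.24.205
  45.109.24.128/27 (45.109.24.128 - 45.109.24.159) does not contain 45.109.24.205
  45.109.26.0/23 (45.109.26.0 - 45.109.27.255) does not contain 45.109.24.205
  45.77.16.0/20 (45.77.16.0 - 45.77.31.255) does not contain 45.109.24.205
Longest matching prefix is /18 -> next hop R12.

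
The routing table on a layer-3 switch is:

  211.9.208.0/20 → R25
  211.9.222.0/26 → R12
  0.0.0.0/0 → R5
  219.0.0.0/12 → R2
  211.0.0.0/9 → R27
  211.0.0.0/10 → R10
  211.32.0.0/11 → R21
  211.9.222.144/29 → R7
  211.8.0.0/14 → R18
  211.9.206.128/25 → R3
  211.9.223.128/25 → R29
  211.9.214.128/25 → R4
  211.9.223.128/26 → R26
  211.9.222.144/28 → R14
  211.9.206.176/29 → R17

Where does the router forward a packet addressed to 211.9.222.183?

Routes whose prefix contains 211.9.222.183:
  0.0.0.0/0 (default, matches everything) -> R5
  211.0.0.0/9 (211.0.0.0 - 211.127.255.255) -> R27
  211.0.0.0/10 (211.0.0.0 - 211.63.255.255) -> R10
  211.8.0.0/14 (211.8.0.0 - 211.11.255.255) -> R18
  211.9.208.0/20 (211.9.208.0 - 211.9.223.255) -> R25
More-specific entries that do NOT match:
  211.9.222.144/29 (211.9.222.144 - 211.9.222.151) does not contain 211.9.222.183
  211.9.206.176/29 (211.9.206.176 - 211.9.206.183) does not contain 211.9.222.183
  211.9.222.144/28 (211.9.222.144 - 211.9.222.159) does not contain 211.9.222.183
  211.9.222.0/26 (211.9.222.0 - 211.9.222.63) does not contain 211.9.222.183
  211.9.223.128/26 (211.9.223.128 - 211.9.223.191) does not contain 211.9.222.183
  211.9.206.128/25 (211.9.206.128 - 211.9.206.255) does not contain 211.9.222.183
  211.9.223.128/25 (211.9.223.128 - 211.9.223.255) does not contain 211.9.222.183
  211.9.214.128/25 (211.9.214.128 - 211.9.214.255) does not contain 211.9.222.183
Longest matching prefix is /20 -> next hop R25.

R25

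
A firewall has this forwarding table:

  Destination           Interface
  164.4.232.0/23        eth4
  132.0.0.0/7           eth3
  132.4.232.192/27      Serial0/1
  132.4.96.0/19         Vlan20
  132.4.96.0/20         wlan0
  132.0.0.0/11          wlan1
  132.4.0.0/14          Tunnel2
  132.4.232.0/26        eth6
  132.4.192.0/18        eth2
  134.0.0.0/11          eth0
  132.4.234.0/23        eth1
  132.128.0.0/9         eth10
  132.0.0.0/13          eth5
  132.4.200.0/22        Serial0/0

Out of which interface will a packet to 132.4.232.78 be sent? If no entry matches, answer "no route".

eth2

Routes whose prefix contains 132.4.232.78:
  132.0.0.0/7 (132.0.0.0 - 133.255.255.255) -> eth3
  132.0.0.0/11 (132.0.0.0 - 132.31.255.255) -> wlan1
  132.0.0.0/13 (132.0.0.0 - 132.7.255.255) -> eth5
  132.4.0.0/14 (132.4.0.0 - 132.7.255.255) -> Tunnel2
  132.4.192.0/18 (132.4.192.0 - 132.4.255.255) -> eth2
More-specific entries that do NOT match:
  132.4.232.192/27 (132.4.232.192 - 132.4.232.223) does not contain 132.4.232.78
  132.4.232.0/26 (132.4.232.0 - 132.4.232.63) does not contain 132.4.232.78
  164.4.232.0/23 (164.4.232.0 - 164.4.233.255) does not contain 132.4.232.78
  132.4.234.0/23 (132.4.234.0 - 132.4.235.255) does not contain 132.4.232.78
  132.4.200.0/22 (132.4.200.0 - 132.4.203.255) does not contain 132.4.232.78
  132.4.96.0/20 (132.4.96.0 - 132.4.111.255) does not contain 132.4.232.78
  132.4.96.0/19 (132.4.96.0 - 132.4.127.255) does not contain 132.4.232.78
Longest matching prefix is /18 -> interface eth2.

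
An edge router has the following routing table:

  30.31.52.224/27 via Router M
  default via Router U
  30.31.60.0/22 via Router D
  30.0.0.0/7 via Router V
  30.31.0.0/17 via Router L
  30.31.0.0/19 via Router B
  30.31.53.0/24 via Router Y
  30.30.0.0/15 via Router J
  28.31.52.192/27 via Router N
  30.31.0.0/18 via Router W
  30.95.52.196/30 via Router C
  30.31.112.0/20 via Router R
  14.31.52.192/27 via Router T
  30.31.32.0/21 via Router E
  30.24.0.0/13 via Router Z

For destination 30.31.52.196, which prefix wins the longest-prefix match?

30.31.0.0/18

Entries matching 30.31.52.196:
  0.0.0.0/0 (default, matches everything)
  30.0.0.0/7 (30.0.0.0 - 31.255.255.255)
  30.24.0.0/13 (30.24.0.0 - 30.31.255.255)
  30.30.0.0/15 (30.30.0.0 - 30.31.255.255)
  30.31.0.0/17 (30.31.0.0 - 30.31.127.255)
  30.31.0.0/18 (30.31.0.0 - 30.31.63.255)
Most specific is 30.31.0.0/18.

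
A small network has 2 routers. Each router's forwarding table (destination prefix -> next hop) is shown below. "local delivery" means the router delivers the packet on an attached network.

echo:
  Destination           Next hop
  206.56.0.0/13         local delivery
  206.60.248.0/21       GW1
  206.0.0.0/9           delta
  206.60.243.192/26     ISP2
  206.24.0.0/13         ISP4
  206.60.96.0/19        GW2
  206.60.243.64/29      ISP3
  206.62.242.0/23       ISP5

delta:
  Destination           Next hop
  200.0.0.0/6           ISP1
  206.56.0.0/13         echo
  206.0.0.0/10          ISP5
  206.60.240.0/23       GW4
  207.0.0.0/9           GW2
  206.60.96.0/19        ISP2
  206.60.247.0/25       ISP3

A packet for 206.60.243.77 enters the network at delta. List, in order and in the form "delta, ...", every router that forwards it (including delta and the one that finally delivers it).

delta, echo

At delta: longest match for 206.60.243.77 is 206.56.0.0/13 -> echo
At echo: longest match for 206.60.243.77 is 206.56.0.0/13 -> local delivery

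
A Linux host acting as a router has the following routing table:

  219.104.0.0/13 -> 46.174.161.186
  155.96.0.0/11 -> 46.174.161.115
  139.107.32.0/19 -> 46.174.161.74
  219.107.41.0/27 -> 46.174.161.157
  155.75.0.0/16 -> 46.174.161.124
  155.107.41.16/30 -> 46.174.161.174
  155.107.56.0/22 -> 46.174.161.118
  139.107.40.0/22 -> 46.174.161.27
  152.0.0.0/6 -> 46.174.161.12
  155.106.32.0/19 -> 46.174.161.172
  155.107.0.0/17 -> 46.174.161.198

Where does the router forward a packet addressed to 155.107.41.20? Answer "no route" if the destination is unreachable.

Routes whose prefix contains 155.107.41.20:
  152.0.0.0/6 (152.0.0.0 - 155.255.255.255) -> 46.174.161.12
  155.96.0.0/11 (155.96.0.0 - 155.127.255.255) -> 46.174.161.115
  155.107.0.0/17 (155.107.0.0 - 155.107.127.255) -> 46.174.161.198
More-specific entries that do NOT match:
  155.107.41.16/30 (155.107.41.16 - 155.107.41.19) does not contain 155.107.41.20
  219.107.41.0/27 (219.107.41.0 - 219.107.41.31) does not contain 155.107.41.20
  155.107.56.0/22 (155.107.56.0 - 155.107.59.255) does not contain 155.107.41.20
  139.107.40.0/22 (139.107.40.0 - 139.107.43.255) does not contain 155.107.41.20
  139.107.32.0/19 (139.107.32.0 - 139.107.63.255) does not contain 155.107.41.20
  155.106.32.0/19 (155.106.32.0 - 155.106.63.255) does not contain 155.107.41.20
Longest matching prefix is /17 -> next hop 46.174.161.198.

46.174.161.198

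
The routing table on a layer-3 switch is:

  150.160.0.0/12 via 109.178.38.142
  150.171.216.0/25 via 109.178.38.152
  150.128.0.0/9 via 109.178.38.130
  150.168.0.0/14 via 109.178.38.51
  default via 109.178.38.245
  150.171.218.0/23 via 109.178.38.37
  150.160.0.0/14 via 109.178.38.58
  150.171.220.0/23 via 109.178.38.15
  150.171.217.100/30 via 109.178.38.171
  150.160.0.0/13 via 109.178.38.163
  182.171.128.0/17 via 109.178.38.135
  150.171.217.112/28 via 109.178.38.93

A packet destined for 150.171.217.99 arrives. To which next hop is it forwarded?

109.178.38.51

Routes whose prefix contains 150.171.217.99:
  0.0.0.0/0 (default, matches everything) -> 109.178.38.245
  150.128.0.0/9 (150.128.0.0 - 150.255.255.255) -> 109.178.38.130
  150.160.0.0/12 (150.160.0.0 - 150.175.255.255) -> 109.178.38.142
  150.168.0.0/14 (150.168.0.0 - 150.171.255.255) -> 109.178.38.51
More-specific entries that do NOT match:
  150.171.217.100/30 (150.171.217.100 - 150.171.217.103) does not contain 150.171.217.99
  150.171.217.112/28 (150.171.217.112 - 150.171.217.127) does not contain 150.171.217.99
  150.171.216.0/25 (150.171.216.0 - 150.171.216.127) does not contain 150.171.217.99
  150.171.218.0/23 (150.171.218.0 - 150.171.219.255) does not contain 150.171.217.99
  150.171.220.0/23 (150.171.220.0 - 150.171.221.255) does not contain 150.171.217.99
  182.171.128.0/17 (182.171.128.0 - 182.171.255.255) does not contain 150.171.217.99
Longest matching prefix is /14 -> next hop 109.178.38.51.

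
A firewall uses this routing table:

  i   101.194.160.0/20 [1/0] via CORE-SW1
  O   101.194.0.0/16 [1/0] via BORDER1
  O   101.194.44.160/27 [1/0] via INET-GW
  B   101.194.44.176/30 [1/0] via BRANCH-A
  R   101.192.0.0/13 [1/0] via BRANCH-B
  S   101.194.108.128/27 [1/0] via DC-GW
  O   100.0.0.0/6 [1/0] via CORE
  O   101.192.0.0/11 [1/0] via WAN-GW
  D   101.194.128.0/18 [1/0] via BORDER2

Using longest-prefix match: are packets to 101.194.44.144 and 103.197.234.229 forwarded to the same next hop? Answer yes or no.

no

101.194.44.144: longest match 101.194.0.0/16 -> BORDER1
103.197.234.229: longest match 100.0.0.0/6 -> CORE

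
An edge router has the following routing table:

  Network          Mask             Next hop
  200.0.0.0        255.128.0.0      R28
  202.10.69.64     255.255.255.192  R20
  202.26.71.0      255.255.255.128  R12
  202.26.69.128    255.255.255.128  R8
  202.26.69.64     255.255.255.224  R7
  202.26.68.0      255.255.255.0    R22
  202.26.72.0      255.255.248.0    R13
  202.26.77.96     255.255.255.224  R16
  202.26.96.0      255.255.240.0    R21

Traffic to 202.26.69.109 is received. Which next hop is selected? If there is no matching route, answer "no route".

no route

No entry's prefix contains 202.26.69.109; there is no default route.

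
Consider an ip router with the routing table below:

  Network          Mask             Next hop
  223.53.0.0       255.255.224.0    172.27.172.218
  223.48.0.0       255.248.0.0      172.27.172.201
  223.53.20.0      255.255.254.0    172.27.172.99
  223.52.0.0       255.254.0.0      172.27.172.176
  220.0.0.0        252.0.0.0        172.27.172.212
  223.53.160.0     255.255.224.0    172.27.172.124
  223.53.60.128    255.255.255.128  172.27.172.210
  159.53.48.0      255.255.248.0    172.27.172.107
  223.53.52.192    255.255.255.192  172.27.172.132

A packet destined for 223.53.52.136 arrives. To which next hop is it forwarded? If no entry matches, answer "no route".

Routes whose prefix contains 223.53.52.136:
  220.0.0.0/6 (220.0.0.0 - 223.255.255.255) -> 172.27.172.212
  223.48.0.0/13 (223.48.0.0 - 223.55.255.255) -> 172.27.172.201
  223.52.0.0/15 (223.52.0.0 - 223.53.255.255) -> 172.27.172.176
More-specific entries that do NOT match:
  223.53.52.192/26 (223.53.52.192 - 223.53.52.255) does not contain 223.53.52.136
  223.53.60.128/25 (223.53.60.128 - 223.53.60.255) does not contain 223.53.52.136
  223.53.20.0/23 (223.53.20.0 - 223.53.21.255) does not contain 223.53.52.136
  159.53.48.0/21 (159.53.48.0 - 159.53.55.255) does not contain 223.53.52.136
  223.53.0.0/19 (223.53.0.0 - 223.53.31.255) does not contain 223.53.52.136
  223.53.160.0/19 (223.53.160.0 - 223.53.191.255) does not contain 223.53.52.136
Longest matching prefix is /15 -> next hop 172.27.172.176.

172.27.172.176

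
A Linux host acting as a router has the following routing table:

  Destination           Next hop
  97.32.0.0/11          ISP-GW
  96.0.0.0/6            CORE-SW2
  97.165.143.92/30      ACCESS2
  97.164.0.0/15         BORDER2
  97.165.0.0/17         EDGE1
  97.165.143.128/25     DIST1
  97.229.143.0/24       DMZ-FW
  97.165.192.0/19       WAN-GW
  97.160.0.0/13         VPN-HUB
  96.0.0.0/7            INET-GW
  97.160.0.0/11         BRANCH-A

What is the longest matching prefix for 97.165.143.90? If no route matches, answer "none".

Entries matching 97.165.143.90:
  96.0.0.0/6 (96.0.0.0 - 99.255.255.255)
  96.0.0.0/7 (96.0.0.0 - 97.255.255.255)
  97.160.0.0/11 (97.160.0.0 - 97.191.255.255)
  97.160.0.0/13 (97.160.0.0 - 97.167.255.255)
  97.164.0.0/15 (97.164.0.0 - 97.165.255.255)
Most specific is 97.164.0.0/15.

97.164.0.0/15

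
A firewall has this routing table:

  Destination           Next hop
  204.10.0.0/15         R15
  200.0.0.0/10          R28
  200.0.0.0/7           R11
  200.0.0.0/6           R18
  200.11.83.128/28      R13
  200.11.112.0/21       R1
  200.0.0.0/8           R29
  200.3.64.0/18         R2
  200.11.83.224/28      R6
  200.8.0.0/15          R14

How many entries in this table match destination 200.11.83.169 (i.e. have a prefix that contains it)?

4

Prefixes containing 200.11.83.169:
  200.0.0.0/6 (200.0.0.0 - 203.255.255.255)
  200.0.0.0/7 (200.0.0.0 - 201.255.255.255)
  200.0.0.0/8 (200.0.0.0 - 200.255.255.255)
  200.0.0.0/10 (200.0.0.0 - 200.63.255.255)
Total matching entries: 4.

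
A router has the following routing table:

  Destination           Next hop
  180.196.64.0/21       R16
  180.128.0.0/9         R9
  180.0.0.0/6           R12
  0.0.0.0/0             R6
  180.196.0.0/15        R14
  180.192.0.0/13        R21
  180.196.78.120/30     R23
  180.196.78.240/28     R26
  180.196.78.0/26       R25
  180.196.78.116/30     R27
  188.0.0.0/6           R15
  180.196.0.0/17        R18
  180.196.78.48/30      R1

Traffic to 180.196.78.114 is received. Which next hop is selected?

Routes whose prefix contains 180.196.78.114:
  0.0.0.0/0 (default, matches everything) -> R6
  180.0.0.0/6 (180.0.0.0 - 183.255.255.255) -> R12
  180.128.0.0/9 (180.128.0.0 - 180.255.255.255) -> R9
  180.192.0.0/13 (180.192.0.0 - 180.199.255.255) -> R21
  180.196.0.0/15 (180.196.0.0 - 180.197.255.255) -> R14
  180.196.0.0/17 (180.196.0.0 - 180.196.127.255) -> R18
More-specific entries that do NOT match:
  180.196.78.120/30 (180.196.78.120 - 180.196.78.123) does not contain 180.196.78.114
  180.196.78.116/30 (180.196.78.116 - 180.196.78.119) does not contain 180.196.78.114
  180.196.78.48/30 (180.196.78.48 - 180.196.78.51) does not contain 180.196.78.114
  180.196.78.240/28 (180.196.78.240 - 180.196.78.255) does not contain 180.196.78.114
  180.196.78.0/26 (180.196.78.0 - 180.196.78.63) does not contain 180.196.78.114
  180.196.64.0/21 (180.196.64.0 - 180.196.71.255) does not contain 180.196.78.114
Longest matching prefix is /17 -> next hop R18.

R18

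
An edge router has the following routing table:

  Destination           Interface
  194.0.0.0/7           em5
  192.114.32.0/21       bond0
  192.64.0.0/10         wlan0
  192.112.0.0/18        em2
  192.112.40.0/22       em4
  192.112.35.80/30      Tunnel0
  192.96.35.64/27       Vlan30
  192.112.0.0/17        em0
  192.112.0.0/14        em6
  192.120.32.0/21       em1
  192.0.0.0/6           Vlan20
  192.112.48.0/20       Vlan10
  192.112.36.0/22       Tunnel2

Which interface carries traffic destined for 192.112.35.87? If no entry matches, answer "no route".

Routes whose prefix contains 192.112.35.87:
  192.0.0.0/6 (192.0.0.0 - 195.255.255.255) -> Vlan20
  192.64.0.0/10 (192.64.0.0 - 192.127.255.255) -> wlan0
  192.112.0.0/14 (192.112.0.0 - 192.115.255.255) -> em6
  192.112.0.0/17 (192.112.0.0 - 192.112.127.255) -> em0
  192.112.0.0/18 (192.112.0.0 - 192.112.63.255) -> em2
More-specific entries that do NOT match:
  192.112.35.80/30 (192.112.35.80 - 192.112.35.83) does not contain 192.112.35.87
  192.96.35.64/27 (192.96.35.64 - 192.96.35.95) does not contain 192.112.35.87
  192.112.40.0/22 (192.112.40.0 - 192.112.43.255) does not contain 192.112.35.87
  192.112.36.0/22 (192.112.36.0 - 192.112.39.255) does not contain 192.112.35.87
  192.114.32.0/21 (192.114.32.0 - 192.114.39.255) does not contain 192.112.35.87
  192.120.32.0/21 (192.120.32.0 - 192.120.39.255) does not contain 192.112.35.87
  192.112.48.0/20 (192.112.48.0 - 192.112.63.255) does not contain 192.112.35.87
Longest matching prefix is /18 -> interface em2.

em2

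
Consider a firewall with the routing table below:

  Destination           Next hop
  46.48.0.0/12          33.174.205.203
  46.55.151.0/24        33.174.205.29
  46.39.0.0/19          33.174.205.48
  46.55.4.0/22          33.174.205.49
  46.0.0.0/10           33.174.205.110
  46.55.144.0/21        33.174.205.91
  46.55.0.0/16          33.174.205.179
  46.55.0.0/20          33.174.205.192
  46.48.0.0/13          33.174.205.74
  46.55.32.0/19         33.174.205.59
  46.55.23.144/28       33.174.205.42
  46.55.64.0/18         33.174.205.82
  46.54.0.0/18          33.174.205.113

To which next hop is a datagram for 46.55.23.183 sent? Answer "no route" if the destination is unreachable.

33.174.205.179

Routes whose prefix contains 46.55.23.183:
  46.0.0.0/10 (46.0.0.0 - 46.63.255.255) -> 33.174.205.110
  46.48.0.0/12 (46.48.0.0 - 46.63.255.255) -> 33.174.205.203
  46.48.0.0/13 (46.48.0.0 - 46.55.255.255) -> 33.174.205.74
  46.55.0.0/16 (46.55.0.0 - 46.55.255.255) -> 33.174.205.179
More-specific entries that do NOT match:
  46.55.23.144/28 (46.55.23.144 - 46.55.23.159) does not contain 46.55.23.183
  46.55.151.0/24 (46.55.151.0 - 46.55.151.255) does not contain 46.55.23.183
  46.55.4.0/22 (46.55.4.0 - 46.55.7.255) does not contain 46.55.23.183
  46.55.144.0/21 (46.55.144.0 - 46.55.151.255) does not contain 46.55.23.183
  46.55.0.0/20 (46.55.0.0 - 46.55.15.255) does not contain 46.55.23.183
  46.39.0.0/19 (46.39.0.0 - 46.39.31.255) does not contain 46.55.23.183
  46.55.32.0/19 (46.55.32.0 - 46.55.63.255) does not contain 46.55.23.183
  46.55.64.0/18 (46.55.64.0 - 46.55.127.255) does not contain 46.55.23.183
  46.54.0.0/18 (46.54.0.0 - 46.54.63.255) does not contain 46.55.23.183
Longest matching prefix is /16 -> next hop 33.174.205.179.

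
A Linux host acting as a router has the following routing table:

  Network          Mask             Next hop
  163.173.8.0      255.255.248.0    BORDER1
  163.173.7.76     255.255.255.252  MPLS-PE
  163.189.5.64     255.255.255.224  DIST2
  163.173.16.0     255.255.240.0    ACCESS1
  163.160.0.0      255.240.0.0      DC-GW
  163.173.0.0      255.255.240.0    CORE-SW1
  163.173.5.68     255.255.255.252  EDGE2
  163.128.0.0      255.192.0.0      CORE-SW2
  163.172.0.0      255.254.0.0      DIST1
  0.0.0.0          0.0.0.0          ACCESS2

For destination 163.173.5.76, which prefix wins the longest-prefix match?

163.173.0.0/20

Entries matching 163.173.5.76:
  0.0.0.0/0 (default, matches everything)
  163.128.0.0/10 (163.128.0.0 - 163.191.255.255)
  163.160.0.0/12 (163.160.0.0 - 163.175.255.255)
  163.172.0.0/15 (163.172.0.0 - 163.173.255.255)
  163.173.0.0/20 (163.173.0.0 - 163.173.15.255)
Most specific is 163.173.0.0/20.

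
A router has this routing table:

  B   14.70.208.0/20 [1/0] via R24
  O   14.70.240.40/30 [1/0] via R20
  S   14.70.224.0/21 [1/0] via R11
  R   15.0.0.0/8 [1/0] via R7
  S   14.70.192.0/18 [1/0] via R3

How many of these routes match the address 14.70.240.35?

1

Prefixes containing 14.70.240.35:
  14.70.192.0/18 (14.70.192.0 - 14.70.255.255)
Total matching entries: 1.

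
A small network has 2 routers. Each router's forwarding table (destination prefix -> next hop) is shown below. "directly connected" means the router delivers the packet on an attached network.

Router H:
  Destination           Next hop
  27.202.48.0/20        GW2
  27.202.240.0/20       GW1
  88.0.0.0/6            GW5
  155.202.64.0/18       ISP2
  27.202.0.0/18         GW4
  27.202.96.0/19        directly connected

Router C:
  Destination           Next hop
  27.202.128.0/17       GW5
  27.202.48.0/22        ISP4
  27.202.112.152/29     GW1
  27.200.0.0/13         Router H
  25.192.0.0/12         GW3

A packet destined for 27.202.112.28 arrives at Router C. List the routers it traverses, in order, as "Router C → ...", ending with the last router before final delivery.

At Router C: longest match for 27.202.112.28 is 27.200.0.0/13 -> Router H
At Router H: longest match for 27.202.112.28 is 27.202.96.0/19 -> directly connected

Router C → Router H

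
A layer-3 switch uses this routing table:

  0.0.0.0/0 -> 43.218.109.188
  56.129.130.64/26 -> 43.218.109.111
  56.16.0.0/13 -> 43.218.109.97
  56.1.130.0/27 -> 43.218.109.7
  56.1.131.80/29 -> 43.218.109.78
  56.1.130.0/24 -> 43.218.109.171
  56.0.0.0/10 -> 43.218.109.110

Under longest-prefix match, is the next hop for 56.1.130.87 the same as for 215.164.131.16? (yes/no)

56.1.130.87: longest match 56.1.130.0/24 -> 43.218.109.171
215.164.131.16: longest match 0.0.0.0/0 -> 43.218.109.188

no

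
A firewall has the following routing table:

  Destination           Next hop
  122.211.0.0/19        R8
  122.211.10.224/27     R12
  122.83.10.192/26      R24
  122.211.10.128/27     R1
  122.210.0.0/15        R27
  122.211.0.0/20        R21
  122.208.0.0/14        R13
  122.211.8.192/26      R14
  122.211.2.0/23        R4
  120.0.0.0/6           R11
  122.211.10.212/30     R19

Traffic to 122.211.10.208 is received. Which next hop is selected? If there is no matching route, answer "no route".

Routes whose prefix contains 122.211.10.208:
  120.0.0.0/6 (120.0.0.0 - 123.255.255.255) -> R11
  122.208.0.0/14 (122.208.0.0 - 122.211.255.255) -> R13
  122.210.0.0/15 (122.210.0.0 - 122.211.255.255) -> R27
  122.211.0.0/19 (122.211.0.0 - 122.211.31.255) -> R8
  122.211.0.0/20 (122.211.0.0 - 122.211.15.255) -> R21
More-specific entries that do NOT match:
  122.211.10.212/30 (122.211.10.212 - 122.211.10.215) does not contain 122.211.10.208
  122.211.10.224/27 (122.211.10.224 - 122.211.10.255) does not contain 122.211.10.208
  122.211.10.128/27 (122.211.10.128 - 122.211.10.159) does not contain 122.211.10.208
  122.83.10.192/26 (122.83.10.192 - 122.83.10.255) does not contain 122.211.10.208
  122.211.8.192/26 (122.211.8.192 - 122.211.8.255) does not contain 122.211.10.208
  122.211.2.0/23 (122.211.2.0 - 122.211.3.255) does not contain 122.211.10.208
Longest matching prefix is /20 -> next hop R21.

R21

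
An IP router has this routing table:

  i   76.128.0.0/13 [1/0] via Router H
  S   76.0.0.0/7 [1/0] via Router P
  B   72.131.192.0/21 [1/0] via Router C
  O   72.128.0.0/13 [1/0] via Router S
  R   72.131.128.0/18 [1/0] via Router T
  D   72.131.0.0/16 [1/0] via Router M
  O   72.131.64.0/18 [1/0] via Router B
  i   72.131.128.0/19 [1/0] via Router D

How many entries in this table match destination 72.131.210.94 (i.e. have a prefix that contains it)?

Prefixes containing 72.131.210.94:
  72.128.0.0/13 (72.128.0.0 - 72.135.255.255)
  72.131.0.0/16 (72.131.0.0 - 72.131.255.255)
Total matching entries: 2.

2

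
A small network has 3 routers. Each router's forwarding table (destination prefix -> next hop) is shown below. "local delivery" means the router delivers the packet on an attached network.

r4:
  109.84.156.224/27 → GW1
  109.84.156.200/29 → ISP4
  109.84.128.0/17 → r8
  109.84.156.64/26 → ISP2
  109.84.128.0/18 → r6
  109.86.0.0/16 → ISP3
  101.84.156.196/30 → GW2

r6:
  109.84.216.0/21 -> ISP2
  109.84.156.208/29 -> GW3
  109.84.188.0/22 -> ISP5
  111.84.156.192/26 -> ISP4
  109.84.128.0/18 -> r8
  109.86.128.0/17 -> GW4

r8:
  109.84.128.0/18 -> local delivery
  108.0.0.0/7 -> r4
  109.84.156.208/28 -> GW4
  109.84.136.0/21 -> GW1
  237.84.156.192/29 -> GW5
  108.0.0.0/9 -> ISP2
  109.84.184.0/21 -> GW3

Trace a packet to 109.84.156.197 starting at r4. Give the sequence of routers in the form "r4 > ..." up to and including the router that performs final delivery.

r4 > r6 > r8

At r4: longest match for 109.84.156.197 is 109.84.128.0/18 -> r6
At r6: longest match for 109.84.156.197 is 109.84.128.0/18 -> r8
At r8: longest match for 109.84.156.197 is 109.84.128.0/18 -> local delivery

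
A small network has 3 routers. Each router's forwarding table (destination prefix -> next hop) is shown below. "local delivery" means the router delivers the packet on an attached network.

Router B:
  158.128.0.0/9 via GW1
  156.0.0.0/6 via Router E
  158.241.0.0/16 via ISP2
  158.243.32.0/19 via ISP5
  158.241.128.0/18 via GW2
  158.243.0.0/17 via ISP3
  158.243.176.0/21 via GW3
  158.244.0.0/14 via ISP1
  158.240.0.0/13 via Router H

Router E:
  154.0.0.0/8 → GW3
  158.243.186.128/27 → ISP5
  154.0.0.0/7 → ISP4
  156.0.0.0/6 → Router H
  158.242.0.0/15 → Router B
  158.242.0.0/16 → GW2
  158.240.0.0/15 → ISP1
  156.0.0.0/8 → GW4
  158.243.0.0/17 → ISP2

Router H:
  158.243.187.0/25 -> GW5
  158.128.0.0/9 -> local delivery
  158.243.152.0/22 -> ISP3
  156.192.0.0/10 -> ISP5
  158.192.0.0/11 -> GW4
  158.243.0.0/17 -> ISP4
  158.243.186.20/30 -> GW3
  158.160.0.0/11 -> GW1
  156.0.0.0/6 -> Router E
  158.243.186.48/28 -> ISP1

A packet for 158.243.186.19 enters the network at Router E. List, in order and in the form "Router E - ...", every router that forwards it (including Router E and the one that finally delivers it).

At Router E: longest match for 158.243.186.19 is 158.242.0.0/15 -> Router B
At Router B: longest match for 158.243.186.19 is 158.240.0.0/13 -> Router H
At Router H: longest match for 158.243.186.19 is 158.128.0.0/9 -> local delivery

Router E - Router B - Router H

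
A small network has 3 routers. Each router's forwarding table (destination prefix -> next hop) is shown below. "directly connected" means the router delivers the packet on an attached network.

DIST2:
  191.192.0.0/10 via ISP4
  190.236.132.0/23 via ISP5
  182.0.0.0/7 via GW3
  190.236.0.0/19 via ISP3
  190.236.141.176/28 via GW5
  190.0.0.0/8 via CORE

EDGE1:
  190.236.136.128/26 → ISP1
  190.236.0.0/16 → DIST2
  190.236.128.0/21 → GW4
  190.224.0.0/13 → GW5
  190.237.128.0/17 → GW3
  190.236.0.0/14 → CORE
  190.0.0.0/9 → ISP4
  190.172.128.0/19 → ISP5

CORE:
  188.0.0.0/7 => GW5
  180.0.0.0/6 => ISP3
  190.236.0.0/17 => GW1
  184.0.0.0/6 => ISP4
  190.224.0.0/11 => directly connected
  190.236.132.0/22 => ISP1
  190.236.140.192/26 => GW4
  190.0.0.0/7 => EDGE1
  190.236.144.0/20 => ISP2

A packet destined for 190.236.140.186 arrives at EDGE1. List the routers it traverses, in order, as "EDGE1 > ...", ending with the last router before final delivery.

EDGE1 > DIST2 > CORE

At EDGE1: longest match for 190.236.140.186 is 190.236.0.0/16 -> DIST2
At DIST2: longest match for 190.236.140.186 is 190.0.0.0/8 -> CORE
At CORE: longest match for 190.236.140.186 is 190.224.0.0/11 -> directly connected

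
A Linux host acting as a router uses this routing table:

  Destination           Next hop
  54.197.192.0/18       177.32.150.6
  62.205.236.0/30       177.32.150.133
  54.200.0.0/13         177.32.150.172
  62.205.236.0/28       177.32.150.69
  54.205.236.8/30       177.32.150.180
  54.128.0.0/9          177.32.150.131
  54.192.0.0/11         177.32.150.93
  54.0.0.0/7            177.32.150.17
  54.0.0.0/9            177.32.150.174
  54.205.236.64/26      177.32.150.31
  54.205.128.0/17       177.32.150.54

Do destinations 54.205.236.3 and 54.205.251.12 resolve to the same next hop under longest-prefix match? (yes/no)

54.205.236.3: longest match 54.205.128.0/17 -> 177.32.150.54
54.205.251.12: longest match 54.205.128.0/17 -> 177.32.150.54

yes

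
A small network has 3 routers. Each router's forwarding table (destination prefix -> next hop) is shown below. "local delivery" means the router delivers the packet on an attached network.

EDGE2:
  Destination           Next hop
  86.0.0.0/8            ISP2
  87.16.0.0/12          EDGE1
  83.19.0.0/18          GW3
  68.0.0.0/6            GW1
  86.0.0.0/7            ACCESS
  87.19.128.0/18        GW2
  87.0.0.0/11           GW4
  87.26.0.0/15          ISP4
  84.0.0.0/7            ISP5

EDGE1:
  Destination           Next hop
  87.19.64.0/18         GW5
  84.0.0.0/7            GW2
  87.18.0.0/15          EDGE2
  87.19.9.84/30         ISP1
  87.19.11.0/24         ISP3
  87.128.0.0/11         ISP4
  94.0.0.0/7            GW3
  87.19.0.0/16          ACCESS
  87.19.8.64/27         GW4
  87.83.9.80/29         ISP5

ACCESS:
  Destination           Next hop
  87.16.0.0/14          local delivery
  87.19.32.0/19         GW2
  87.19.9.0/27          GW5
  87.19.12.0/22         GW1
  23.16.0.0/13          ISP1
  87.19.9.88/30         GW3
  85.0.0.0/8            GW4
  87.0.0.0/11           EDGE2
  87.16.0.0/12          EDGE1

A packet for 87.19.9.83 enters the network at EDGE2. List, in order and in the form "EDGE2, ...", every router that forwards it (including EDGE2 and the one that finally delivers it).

EDGE2, EDGE1, ACCESS

At EDGE2: longest match for 87.19.9.83 is 87.16.0.0/12 -> EDGE1
At EDGE1: longest match for 87.19.9.83 is 87.19.0.0/16 -> ACCESS
At ACCESS: longest match for 87.19.9.83 is 87.16.0.0/14 -> local delivery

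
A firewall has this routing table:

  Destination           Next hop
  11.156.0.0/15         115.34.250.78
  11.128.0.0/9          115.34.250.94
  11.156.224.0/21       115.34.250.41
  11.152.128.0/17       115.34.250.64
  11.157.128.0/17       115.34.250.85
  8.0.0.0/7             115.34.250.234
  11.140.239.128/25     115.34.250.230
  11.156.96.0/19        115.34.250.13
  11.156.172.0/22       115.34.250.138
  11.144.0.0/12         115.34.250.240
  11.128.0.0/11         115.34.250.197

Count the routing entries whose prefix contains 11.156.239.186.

4

Prefixes containing 11.156.239.186:
  11.128.0.0/9 (11.128.0.0 - 11.255.255.255)
  11.128.0.0/11 (11.128.0.0 - 11.159.255.255)
  11.144.0.0/12 (11.144.0.0 - 11.159.255.255)
  11.156.0.0/15 (11.156.0.0 - 11.157.255.255)
Total matching entries: 4.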